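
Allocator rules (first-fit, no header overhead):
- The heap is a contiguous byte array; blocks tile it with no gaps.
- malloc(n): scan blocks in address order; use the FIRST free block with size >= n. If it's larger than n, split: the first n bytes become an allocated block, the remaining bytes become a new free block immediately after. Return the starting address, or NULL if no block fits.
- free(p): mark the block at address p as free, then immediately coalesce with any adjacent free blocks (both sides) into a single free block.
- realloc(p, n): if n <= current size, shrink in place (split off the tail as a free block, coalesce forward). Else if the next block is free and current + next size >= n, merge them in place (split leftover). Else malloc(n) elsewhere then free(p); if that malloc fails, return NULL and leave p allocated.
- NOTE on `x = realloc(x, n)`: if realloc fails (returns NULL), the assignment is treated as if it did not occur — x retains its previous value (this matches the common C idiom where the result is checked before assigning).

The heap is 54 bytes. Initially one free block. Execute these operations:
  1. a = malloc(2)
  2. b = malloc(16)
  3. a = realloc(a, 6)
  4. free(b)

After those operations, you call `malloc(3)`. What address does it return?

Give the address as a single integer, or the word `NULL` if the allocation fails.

Answer: 0

Derivation:
Op 1: a = malloc(2) -> a = 0; heap: [0-1 ALLOC][2-53 FREE]
Op 2: b = malloc(16) -> b = 2; heap: [0-1 ALLOC][2-17 ALLOC][18-53 FREE]
Op 3: a = realloc(a, 6) -> a = 18; heap: [0-1 FREE][2-17 ALLOC][18-23 ALLOC][24-53 FREE]
Op 4: free(b) -> (freed b); heap: [0-17 FREE][18-23 ALLOC][24-53 FREE]
malloc(3): first-fit scan over [0-17 FREE][18-23 ALLOC][24-53 FREE] -> 0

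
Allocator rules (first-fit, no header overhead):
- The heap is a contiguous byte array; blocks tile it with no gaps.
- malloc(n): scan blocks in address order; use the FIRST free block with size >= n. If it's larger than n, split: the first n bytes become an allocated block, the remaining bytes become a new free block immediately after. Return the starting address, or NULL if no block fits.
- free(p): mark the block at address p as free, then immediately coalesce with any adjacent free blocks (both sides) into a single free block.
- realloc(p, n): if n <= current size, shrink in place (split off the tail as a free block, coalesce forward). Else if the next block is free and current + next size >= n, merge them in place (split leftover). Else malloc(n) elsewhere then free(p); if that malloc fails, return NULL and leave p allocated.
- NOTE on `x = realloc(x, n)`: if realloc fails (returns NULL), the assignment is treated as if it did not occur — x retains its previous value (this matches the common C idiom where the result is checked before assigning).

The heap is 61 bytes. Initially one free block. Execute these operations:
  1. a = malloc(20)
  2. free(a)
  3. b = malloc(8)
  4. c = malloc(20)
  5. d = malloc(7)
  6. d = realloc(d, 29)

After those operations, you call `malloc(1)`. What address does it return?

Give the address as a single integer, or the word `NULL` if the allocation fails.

Answer: 57

Derivation:
Op 1: a = malloc(20) -> a = 0; heap: [0-19 ALLOC][20-60 FREE]
Op 2: free(a) -> (freed a); heap: [0-60 FREE]
Op 3: b = malloc(8) -> b = 0; heap: [0-7 ALLOC][8-60 FREE]
Op 4: c = malloc(20) -> c = 8; heap: [0-7 ALLOC][8-27 ALLOC][28-60 FREE]
Op 5: d = malloc(7) -> d = 28; heap: [0-7 ALLOC][8-27 ALLOC][28-34 ALLOC][35-60 FREE]
Op 6: d = realloc(d, 29) -> d = 28; heap: [0-7 ALLOC][8-27 ALLOC][28-56 ALLOC][57-60 FREE]
malloc(1): first-fit scan over [0-7 ALLOC][8-27 ALLOC][28-56 ALLOC][57-60 FREE] -> 57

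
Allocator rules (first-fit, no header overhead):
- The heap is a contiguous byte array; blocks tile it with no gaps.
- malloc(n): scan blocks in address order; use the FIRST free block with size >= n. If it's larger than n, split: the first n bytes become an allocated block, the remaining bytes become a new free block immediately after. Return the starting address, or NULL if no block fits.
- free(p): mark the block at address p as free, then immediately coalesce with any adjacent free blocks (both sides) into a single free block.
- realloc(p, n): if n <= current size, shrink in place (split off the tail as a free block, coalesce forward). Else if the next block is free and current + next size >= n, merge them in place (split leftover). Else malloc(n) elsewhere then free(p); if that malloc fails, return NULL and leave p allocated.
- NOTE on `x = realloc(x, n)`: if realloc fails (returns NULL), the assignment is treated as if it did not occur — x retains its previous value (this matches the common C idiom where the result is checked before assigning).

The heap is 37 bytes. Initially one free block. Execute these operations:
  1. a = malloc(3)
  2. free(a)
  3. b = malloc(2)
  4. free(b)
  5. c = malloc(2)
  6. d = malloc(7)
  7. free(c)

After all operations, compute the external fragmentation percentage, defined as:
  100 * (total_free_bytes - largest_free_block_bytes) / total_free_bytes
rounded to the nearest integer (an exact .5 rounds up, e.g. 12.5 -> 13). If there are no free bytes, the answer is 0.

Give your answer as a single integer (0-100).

Op 1: a = malloc(3) -> a = 0; heap: [0-2 ALLOC][3-36 FREE]
Op 2: free(a) -> (freed a); heap: [0-36 FREE]
Op 3: b = malloc(2) -> b = 0; heap: [0-1 ALLOC][2-36 FREE]
Op 4: free(b) -> (freed b); heap: [0-36 FREE]
Op 5: c = malloc(2) -> c = 0; heap: [0-1 ALLOC][2-36 FREE]
Op 6: d = malloc(7) -> d = 2; heap: [0-1 ALLOC][2-8 ALLOC][9-36 FREE]
Op 7: free(c) -> (freed c); heap: [0-1 FREE][2-8 ALLOC][9-36 FREE]
Free blocks: [2 28] total_free=30 largest=28 -> 100*(30-28)/30 = 200/30 ≈ 6.667 -> rounds to 7

Answer: 7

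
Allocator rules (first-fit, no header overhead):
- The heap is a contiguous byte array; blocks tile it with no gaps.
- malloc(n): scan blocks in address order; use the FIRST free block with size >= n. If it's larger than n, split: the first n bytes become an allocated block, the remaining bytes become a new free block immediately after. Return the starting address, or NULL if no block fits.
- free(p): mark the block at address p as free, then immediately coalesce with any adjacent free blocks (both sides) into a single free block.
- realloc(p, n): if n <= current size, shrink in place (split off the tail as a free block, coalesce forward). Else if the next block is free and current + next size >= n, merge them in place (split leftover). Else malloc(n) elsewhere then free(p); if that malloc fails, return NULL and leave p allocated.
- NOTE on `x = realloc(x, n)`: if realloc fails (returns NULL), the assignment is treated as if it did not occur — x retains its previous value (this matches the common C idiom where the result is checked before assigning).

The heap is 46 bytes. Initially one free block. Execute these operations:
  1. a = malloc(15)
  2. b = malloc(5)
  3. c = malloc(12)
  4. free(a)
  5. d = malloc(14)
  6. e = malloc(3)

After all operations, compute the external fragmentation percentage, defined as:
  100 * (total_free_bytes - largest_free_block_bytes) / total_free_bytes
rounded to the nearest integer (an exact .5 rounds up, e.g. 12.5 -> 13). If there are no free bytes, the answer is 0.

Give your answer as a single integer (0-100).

Answer: 8

Derivation:
Op 1: a = malloc(15) -> a = 0; heap: [0-14 ALLOC][15-45 FREE]
Op 2: b = malloc(5) -> b = 15; heap: [0-14 ALLOC][15-19 ALLOC][20-45 FREE]
Op 3: c = malloc(12) -> c = 20; heap: [0-14 ALLOC][15-19 ALLOC][20-31 ALLOC][32-45 FREE]
Op 4: free(a) -> (freed a); heap: [0-14 FREE][15-19 ALLOC][20-31 ALLOC][32-45 FREE]
Op 5: d = malloc(14) -> d = 0; heap: [0-13 ALLOC][14-14 FREE][15-19 ALLOC][20-31 ALLOC][32-45 FREE]
Op 6: e = malloc(3) -> e = 32; heap: [0-13 ALLOC][14-14 FREE][15-19 ALLOC][20-31 ALLOC][32-34 ALLOC][35-45 FREE]
Free blocks: [1 11] total_free=12 largest=11 -> 100*(12-11)/12 = 100/12 ≈ 8.333 -> rounds to 8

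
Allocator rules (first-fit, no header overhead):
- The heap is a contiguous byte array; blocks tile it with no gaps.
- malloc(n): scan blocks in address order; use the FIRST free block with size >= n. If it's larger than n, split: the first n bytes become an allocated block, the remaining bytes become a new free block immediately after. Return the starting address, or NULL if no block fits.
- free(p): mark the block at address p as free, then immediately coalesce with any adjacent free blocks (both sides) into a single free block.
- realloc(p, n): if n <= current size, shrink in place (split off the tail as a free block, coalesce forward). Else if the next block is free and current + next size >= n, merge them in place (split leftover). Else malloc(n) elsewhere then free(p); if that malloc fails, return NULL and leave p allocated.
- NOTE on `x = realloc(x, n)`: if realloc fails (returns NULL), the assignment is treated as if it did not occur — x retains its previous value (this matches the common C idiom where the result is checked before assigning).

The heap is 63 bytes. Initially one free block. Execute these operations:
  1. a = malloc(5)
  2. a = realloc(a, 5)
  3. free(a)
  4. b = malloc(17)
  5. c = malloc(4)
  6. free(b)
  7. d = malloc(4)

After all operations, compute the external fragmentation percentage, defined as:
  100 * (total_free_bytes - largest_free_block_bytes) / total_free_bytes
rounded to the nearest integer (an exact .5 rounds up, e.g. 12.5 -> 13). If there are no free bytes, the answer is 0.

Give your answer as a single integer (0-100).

Op 1: a = malloc(5) -> a = 0; heap: [0-4 ALLOC][5-62 FREE]
Op 2: a = realloc(a, 5) -> a = 0; heap: [0-4 ALLOC][5-62 FREE]
Op 3: free(a) -> (freed a); heap: [0-62 FREE]
Op 4: b = malloc(17) -> b = 0; heap: [0-16 ALLOC][17-62 FREE]
Op 5: c = malloc(4) -> c = 17; heap: [0-16 ALLOC][17-20 ALLOC][21-62 FREE]
Op 6: free(b) -> (freed b); heap: [0-16 FREE][17-20 ALLOC][21-62 FREE]
Op 7: d = malloc(4) -> d = 0; heap: [0-3 ALLOC][4-16 FREE][17-20 ALLOC][21-62 FREE]
Free blocks: [13 42] total_free=55 largest=42 -> 100*(55-42)/55 = 1300/55 ≈ 23.636 -> rounds to 24

Answer: 24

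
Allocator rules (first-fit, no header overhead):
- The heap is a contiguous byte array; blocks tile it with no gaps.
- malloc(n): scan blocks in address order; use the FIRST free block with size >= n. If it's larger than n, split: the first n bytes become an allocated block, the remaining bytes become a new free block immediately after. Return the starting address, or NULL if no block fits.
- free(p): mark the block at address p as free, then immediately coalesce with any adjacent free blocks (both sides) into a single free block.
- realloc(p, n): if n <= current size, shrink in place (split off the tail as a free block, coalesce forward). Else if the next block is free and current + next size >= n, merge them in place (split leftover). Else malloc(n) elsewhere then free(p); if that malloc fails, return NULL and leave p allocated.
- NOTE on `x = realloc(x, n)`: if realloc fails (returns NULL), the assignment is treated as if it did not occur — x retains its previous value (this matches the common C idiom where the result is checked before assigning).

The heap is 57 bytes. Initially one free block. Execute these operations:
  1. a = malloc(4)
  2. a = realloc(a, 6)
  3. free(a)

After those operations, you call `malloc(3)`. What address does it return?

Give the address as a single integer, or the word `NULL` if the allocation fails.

Op 1: a = malloc(4) -> a = 0; heap: [0-3 ALLOC][4-56 FREE]
Op 2: a = realloc(a, 6) -> a = 0; heap: [0-5 ALLOC][6-56 FREE]
Op 3: free(a) -> (freed a); heap: [0-56 FREE]
malloc(3): first-fit scan over [0-56 FREE] -> 0

Answer: 0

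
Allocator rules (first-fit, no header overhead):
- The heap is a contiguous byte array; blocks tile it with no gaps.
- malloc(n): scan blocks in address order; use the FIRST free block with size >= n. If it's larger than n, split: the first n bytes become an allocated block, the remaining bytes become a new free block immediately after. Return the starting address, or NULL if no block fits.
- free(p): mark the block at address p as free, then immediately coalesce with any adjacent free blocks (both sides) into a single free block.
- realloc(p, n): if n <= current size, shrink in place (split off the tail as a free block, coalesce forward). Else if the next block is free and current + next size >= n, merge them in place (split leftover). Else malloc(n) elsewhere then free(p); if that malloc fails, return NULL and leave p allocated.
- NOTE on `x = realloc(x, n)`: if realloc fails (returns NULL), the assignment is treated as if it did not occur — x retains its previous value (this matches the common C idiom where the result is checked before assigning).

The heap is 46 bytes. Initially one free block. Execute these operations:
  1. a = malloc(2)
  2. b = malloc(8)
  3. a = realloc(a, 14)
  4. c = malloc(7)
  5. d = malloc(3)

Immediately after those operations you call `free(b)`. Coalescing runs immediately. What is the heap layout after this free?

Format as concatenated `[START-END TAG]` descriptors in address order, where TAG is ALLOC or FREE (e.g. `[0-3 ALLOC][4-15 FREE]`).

Answer: [0-9 FREE][10-23 ALLOC][24-30 ALLOC][31-33 ALLOC][34-45 FREE]

Derivation:
Op 1: a = malloc(2) -> a = 0; heap: [0-1 ALLOC][2-45 FREE]
Op 2: b = malloc(8) -> b = 2; heap: [0-1 ALLOC][2-9 ALLOC][10-45 FREE]
Op 3: a = realloc(a, 14) -> a = 10; heap: [0-1 FREE][2-9 ALLOC][10-23 ALLOC][24-45 FREE]
Op 4: c = malloc(7) -> c = 24; heap: [0-1 FREE][2-9 ALLOC][10-23 ALLOC][24-30 ALLOC][31-45 FREE]
Op 5: d = malloc(3) -> d = 31; heap: [0-1 FREE][2-9 ALLOC][10-23 ALLOC][24-30 ALLOC][31-33 ALLOC][34-45 FREE]
free(b): b = 2 -> block [2-9 ALLOC]; mark free, coalesce with adjacent free neighbors -> [0-9 FREE][10-23 ALLOC][24-30 ALLOC][31-33 ALLOC][34-45 FREE]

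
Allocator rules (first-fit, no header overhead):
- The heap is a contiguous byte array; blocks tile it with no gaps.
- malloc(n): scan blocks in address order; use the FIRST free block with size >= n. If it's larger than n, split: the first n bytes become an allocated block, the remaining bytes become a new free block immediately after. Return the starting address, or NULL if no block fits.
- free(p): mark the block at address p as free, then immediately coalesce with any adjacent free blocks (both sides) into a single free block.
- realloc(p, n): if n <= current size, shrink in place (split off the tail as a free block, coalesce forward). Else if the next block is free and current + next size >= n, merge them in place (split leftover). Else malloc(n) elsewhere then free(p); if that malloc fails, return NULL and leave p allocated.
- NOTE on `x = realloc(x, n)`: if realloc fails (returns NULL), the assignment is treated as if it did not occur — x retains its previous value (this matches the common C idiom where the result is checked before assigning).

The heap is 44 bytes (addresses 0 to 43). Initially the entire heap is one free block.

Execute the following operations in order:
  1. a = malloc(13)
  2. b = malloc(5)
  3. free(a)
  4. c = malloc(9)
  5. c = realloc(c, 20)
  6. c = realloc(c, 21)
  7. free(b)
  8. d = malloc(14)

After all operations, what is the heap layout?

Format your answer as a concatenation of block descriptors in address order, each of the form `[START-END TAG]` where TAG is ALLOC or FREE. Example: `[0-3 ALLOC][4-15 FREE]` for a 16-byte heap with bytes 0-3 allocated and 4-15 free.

Op 1: a = malloc(13) -> a = 0; heap: [0-12 ALLOC][13-43 FREE]
Op 2: b = malloc(5) -> b = 13; heap: [0-12 ALLOC][13-17 ALLOC][18-43 FREE]
Op 3: free(a) -> (freed a); heap: [0-12 FREE][13-17 ALLOC][18-43 FREE]
Op 4: c = malloc(9) -> c = 0; heap: [0-8 ALLOC][9-12 FREE][13-17 ALLOC][18-43 FREE]
Op 5: c = realloc(c, 20) -> c = 18; heap: [0-12 FREE][13-17 ALLOC][18-37 ALLOC][38-43 FREE]
Op 6: c = realloc(c, 21) -> c = 18; heap: [0-12 FREE][13-17 ALLOC][18-38 ALLOC][39-43 FREE]
Op 7: free(b) -> (freed b); heap: [0-17 FREE][18-38 ALLOC][39-43 FREE]
Op 8: d = malloc(14) -> d = 0; heap: [0-13 ALLOC][14-17 FREE][18-38 ALLOC][39-43 FREE]

Answer: [0-13 ALLOC][14-17 FREE][18-38 ALLOC][39-43 FREE]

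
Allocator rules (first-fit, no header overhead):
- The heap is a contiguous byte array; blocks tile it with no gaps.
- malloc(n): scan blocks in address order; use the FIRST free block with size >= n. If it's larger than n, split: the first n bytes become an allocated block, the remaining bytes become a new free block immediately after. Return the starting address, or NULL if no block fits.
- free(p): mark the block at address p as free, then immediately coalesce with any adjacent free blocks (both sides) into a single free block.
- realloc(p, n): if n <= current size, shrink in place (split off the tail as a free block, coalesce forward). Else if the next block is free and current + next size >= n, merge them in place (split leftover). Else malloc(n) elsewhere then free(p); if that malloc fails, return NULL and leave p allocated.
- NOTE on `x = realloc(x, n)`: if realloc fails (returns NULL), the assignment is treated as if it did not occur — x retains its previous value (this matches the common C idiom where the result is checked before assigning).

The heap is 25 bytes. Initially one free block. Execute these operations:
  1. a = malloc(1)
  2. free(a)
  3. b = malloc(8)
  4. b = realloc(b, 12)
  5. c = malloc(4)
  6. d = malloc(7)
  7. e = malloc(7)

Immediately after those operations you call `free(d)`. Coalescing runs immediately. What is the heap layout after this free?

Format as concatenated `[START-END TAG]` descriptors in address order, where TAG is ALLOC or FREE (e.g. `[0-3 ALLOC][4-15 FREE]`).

Op 1: a = malloc(1) -> a = 0; heap: [0-0 ALLOC][1-24 FREE]
Op 2: free(a) -> (freed a); heap: [0-24 FREE]
Op 3: b = malloc(8) -> b = 0; heap: [0-7 ALLOC][8-24 FREE]
Op 4: b = realloc(b, 12) -> b = 0; heap: [0-11 ALLOC][12-24 FREE]
Op 5: c = malloc(4) -> c = 12; heap: [0-11 ALLOC][12-15 ALLOC][16-24 FREE]
Op 6: d = malloc(7) -> d = 16; heap: [0-11 ALLOC][12-15 ALLOC][16-22 ALLOC][23-24 FREE]
Op 7: e = malloc(7) -> e = NULL; heap: [0-11 ALLOC][12-15 ALLOC][16-22 ALLOC][23-24 FREE]
free(d): d = 16 -> block [16-22 ALLOC]; mark free, coalesce with adjacent free neighbors -> [0-11 ALLOC][12-15 ALLOC][16-24 FREE]

Answer: [0-11 ALLOC][12-15 ALLOC][16-24 FREE]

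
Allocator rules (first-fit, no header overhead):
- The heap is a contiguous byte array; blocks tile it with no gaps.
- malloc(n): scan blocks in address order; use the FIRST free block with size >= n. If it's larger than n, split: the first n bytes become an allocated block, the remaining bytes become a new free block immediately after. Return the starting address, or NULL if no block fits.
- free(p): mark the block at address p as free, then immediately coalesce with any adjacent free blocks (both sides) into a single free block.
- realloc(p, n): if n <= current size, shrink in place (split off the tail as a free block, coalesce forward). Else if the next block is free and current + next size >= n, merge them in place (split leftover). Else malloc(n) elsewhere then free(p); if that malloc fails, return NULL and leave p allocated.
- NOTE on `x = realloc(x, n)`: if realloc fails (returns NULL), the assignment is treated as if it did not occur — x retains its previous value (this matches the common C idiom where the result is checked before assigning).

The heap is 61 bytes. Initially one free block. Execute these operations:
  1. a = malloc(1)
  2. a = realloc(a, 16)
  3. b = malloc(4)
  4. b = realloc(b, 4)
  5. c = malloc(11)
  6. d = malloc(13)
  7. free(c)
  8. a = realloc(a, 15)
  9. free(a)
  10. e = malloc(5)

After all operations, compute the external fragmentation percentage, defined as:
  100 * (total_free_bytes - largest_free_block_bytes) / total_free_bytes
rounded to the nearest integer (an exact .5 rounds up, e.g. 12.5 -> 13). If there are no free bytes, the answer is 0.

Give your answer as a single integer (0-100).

Op 1: a = malloc(1) -> a = 0; heap: [0-0 ALLOC][1-60 FREE]
Op 2: a = realloc(a, 16) -> a = 0; heap: [0-15 ALLOC][16-60 FREE]
Op 3: b = malloc(4) -> b = 16; heap: [0-15 ALLOC][16-19 ALLOC][20-60 FREE]
Op 4: b = realloc(b, 4) -> b = 16; heap: [0-15 ALLOC][16-19 ALLOC][20-60 FREE]
Op 5: c = malloc(11) -> c = 20; heap: [0-15 ALLOC][16-19 ALLOC][20-30 ALLOC][31-60 FREE]
Op 6: d = malloc(13) -> d = 31; heap: [0-15 ALLOC][16-19 ALLOC][20-30 ALLOC][31-43 ALLOC][44-60 FREE]
Op 7: free(c) -> (freed c); heap: [0-15 ALLOC][16-19 ALLOC][20-30 FREE][31-43 ALLOC][44-60 FREE]
Op 8: a = realloc(a, 15) -> a = 0; heap: [0-14 ALLOC][15-15 FREE][16-19 ALLOC][20-30 FREE][31-43 ALLOC][44-60 FREE]
Op 9: free(a) -> (freed a); heap: [0-15 FREE][16-19 ALLOC][20-30 FREE][31-43 ALLOC][44-60 FREE]
Op 10: e = malloc(5) -> e = 0; heap: [0-4 ALLOC][5-15 FREE][16-19 ALLOC][20-30 FREE][31-43 ALLOC][44-60 FREE]
Free blocks: [11 11 17] total_free=39 largest=17 -> 100*(39-17)/39 = 2200/39 ≈ 56.410 -> rounds to 56

Answer: 56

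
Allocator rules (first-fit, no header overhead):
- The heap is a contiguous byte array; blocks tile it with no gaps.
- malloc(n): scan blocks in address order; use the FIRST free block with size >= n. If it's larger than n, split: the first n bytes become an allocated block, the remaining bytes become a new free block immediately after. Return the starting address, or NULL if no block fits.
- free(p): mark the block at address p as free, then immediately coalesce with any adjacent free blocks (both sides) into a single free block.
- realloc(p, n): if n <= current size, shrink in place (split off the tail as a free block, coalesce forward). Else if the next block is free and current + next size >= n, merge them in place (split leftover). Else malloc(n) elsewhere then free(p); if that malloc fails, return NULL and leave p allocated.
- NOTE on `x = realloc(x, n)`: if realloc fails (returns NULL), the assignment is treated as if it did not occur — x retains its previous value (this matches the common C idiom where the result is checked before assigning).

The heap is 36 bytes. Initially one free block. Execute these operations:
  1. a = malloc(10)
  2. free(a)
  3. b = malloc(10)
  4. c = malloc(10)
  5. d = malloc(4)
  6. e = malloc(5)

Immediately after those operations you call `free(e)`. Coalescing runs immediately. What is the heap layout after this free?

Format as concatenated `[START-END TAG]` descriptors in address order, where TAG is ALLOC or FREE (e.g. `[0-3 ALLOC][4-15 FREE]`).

Answer: [0-9 ALLOC][10-19 ALLOC][20-23 ALLOC][24-35 FREE]

Derivation:
Op 1: a = malloc(10) -> a = 0; heap: [0-9 ALLOC][10-35 FREE]
Op 2: free(a) -> (freed a); heap: [0-35 FREE]
Op 3: b = malloc(10) -> b = 0; heap: [0-9 ALLOC][10-35 FREE]
Op 4: c = malloc(10) -> c = 10; heap: [0-9 ALLOC][10-19 ALLOC][20-35 FREE]
Op 5: d = malloc(4) -> d = 20; heap: [0-9 ALLOC][10-19 ALLOC][20-23 ALLOC][24-35 FREE]
Op 6: e = malloc(5) -> e = 24; heap: [0-9 ALLOC][10-19 ALLOC][20-23 ALLOC][24-28 ALLOC][29-35 FREE]
free(e): e = 24 -> block [24-28 ALLOC]; mark free, coalesce with adjacent free neighbors -> [0-9 ALLOC][10-19 ALLOC][20-23 ALLOC][24-35 FREE]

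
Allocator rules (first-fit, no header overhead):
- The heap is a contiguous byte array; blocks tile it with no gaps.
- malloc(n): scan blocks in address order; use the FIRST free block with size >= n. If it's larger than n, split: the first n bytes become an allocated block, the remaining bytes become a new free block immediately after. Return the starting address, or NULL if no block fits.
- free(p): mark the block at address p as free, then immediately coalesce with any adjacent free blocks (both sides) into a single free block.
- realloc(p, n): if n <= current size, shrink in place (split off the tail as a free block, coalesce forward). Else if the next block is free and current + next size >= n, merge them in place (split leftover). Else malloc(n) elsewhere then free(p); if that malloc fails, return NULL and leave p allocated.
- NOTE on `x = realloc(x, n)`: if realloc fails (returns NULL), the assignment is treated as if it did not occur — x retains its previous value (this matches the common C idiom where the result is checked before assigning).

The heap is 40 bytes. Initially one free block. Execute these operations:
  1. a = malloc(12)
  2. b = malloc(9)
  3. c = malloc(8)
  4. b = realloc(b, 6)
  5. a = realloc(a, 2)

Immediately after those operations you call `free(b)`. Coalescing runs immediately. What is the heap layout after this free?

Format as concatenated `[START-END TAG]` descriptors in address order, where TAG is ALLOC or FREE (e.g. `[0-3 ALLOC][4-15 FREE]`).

Op 1: a = malloc(12) -> a = 0; heap: [0-11 ALLOC][12-39 FREE]
Op 2: b = malloc(9) -> b = 12; heap: [0-11 ALLOC][12-20 ALLOC][21-39 FREE]
Op 3: c = malloc(8) -> c = 21; heap: [0-11 ALLOC][12-20 ALLOC][21-28 ALLOC][29-39 FREE]
Op 4: b = realloc(b, 6) -> b = 12; heap: [0-11 ALLOC][12-17 ALLOC][18-20 FREE][21-28 ALLOC][29-39 FREE]
Op 5: a = realloc(a, 2) -> a = 0; heap: [0-1 ALLOC][2-11 FREE][12-17 ALLOC][18-20 FREE][21-28 ALLOC][29-39 FREE]
free(b): b = 12 -> block [12-17 ALLOC]; mark free, coalesce with adjacent free neighbors -> [0-1 ALLOC][2-20 FREE][21-28 ALLOC][29-39 FREE]

Answer: [0-1 ALLOC][2-20 FREE][21-28 ALLOC][29-39 FREE]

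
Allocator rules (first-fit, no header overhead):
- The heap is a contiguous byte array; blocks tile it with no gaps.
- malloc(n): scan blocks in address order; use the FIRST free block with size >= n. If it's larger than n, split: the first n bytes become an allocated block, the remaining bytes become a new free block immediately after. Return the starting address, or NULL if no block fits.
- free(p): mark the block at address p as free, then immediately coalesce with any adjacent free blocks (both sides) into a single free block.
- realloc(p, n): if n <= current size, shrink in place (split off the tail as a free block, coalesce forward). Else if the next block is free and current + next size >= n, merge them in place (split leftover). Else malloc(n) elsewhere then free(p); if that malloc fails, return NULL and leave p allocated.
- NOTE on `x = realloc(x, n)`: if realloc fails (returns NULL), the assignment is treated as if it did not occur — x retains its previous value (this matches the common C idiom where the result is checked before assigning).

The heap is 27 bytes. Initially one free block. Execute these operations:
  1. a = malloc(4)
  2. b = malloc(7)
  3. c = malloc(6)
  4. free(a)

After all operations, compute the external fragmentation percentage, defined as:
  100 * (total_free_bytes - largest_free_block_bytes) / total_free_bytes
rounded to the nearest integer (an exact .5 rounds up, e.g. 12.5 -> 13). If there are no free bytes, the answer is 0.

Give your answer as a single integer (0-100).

Answer: 29

Derivation:
Op 1: a = malloc(4) -> a = 0; heap: [0-3 ALLOC][4-26 FREE]
Op 2: b = malloc(7) -> b = 4; heap: [0-3 ALLOC][4-10 ALLOC][11-26 FREE]
Op 3: c = malloc(6) -> c = 11; heap: [0-3 ALLOC][4-10 ALLOC][11-16 ALLOC][17-26 FREE]
Op 4: free(a) -> (freed a); heap: [0-3 FREE][4-10 ALLOC][11-16 ALLOC][17-26 FREE]
Free blocks: [4 10] total_free=14 largest=10 -> 100*(14-10)/14 = 400/14 ≈ 28.571 -> rounds to 29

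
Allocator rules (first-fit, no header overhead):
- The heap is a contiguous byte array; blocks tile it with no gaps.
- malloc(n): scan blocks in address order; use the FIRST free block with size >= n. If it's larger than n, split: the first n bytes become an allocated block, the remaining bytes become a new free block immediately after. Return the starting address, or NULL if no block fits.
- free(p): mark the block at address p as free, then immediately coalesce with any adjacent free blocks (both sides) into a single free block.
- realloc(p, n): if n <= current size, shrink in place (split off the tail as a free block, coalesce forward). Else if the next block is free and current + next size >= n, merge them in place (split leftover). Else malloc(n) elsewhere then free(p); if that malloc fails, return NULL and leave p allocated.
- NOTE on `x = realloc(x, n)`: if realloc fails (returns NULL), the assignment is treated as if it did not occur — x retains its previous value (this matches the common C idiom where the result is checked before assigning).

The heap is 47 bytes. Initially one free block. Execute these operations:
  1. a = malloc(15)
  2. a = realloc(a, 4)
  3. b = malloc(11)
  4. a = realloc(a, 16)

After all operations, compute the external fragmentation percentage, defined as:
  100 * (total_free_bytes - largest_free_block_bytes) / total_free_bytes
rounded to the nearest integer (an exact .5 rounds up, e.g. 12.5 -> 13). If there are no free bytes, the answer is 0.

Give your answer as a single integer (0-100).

Answer: 20

Derivation:
Op 1: a = malloc(15) -> a = 0; heap: [0-14 ALLOC][15-46 FREE]
Op 2: a = realloc(a, 4) -> a = 0; heap: [0-3 ALLOC][4-46 FREE]
Op 3: b = malloc(11) -> b = 4; heap: [0-3 ALLOC][4-14 ALLOC][15-46 FREE]
Op 4: a = realloc(a, 16) -> a = 15; heap: [0-3 FREE][4-14 ALLOC][15-30 ALLOC][31-46 FREE]
Free blocks: [4 16] total_free=20 largest=16 -> 100*(20-16)/20 = 400/20 = 20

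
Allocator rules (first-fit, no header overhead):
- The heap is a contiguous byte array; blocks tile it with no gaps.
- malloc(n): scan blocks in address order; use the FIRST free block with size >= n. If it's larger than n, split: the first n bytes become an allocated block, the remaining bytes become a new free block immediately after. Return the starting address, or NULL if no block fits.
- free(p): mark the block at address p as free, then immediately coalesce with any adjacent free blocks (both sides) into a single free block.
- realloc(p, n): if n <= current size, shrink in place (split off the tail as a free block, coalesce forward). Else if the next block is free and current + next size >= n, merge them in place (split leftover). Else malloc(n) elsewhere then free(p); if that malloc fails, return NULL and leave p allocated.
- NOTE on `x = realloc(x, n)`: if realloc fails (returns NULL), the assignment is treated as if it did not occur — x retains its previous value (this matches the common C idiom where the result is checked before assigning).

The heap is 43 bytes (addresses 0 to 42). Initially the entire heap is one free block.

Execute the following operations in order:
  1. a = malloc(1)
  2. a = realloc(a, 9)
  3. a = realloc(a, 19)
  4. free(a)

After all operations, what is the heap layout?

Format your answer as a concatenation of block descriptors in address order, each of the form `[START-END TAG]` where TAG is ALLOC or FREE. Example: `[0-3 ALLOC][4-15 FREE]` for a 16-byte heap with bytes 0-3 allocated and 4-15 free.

Answer: [0-42 FREE]

Derivation:
Op 1: a = malloc(1) -> a = 0; heap: [0-0 ALLOC][1-42 FREE]
Op 2: a = realloc(a, 9) -> a = 0; heap: [0-8 ALLOC][9-42 FREE]
Op 3: a = realloc(a, 19) -> a = 0; heap: [0-18 ALLOC][19-42 FREE]
Op 4: free(a) -> (freed a); heap: [0-42 FREE]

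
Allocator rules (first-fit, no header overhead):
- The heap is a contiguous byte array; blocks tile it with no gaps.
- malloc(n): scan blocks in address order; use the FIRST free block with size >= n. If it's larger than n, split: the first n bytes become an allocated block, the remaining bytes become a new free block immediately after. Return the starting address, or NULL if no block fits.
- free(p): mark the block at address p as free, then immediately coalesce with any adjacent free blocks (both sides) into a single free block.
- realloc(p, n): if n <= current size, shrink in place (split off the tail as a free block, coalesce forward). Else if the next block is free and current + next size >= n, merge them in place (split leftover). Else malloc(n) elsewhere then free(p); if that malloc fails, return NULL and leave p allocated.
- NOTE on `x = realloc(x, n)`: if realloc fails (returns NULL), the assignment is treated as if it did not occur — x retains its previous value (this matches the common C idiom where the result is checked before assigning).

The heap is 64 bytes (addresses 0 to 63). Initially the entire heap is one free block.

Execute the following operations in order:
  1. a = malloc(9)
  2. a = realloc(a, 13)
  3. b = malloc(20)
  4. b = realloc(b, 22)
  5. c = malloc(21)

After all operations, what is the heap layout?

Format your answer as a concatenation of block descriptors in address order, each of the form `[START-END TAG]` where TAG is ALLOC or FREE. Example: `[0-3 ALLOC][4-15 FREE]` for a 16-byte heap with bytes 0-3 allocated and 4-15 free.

Op 1: a = malloc(9) -> a = 0; heap: [0-8 ALLOC][9-63 FREE]
Op 2: a = realloc(a, 13) -> a = 0; heap: [0-12 ALLOC][13-63 FREE]
Op 3: b = malloc(20) -> b = 13; heap: [0-12 ALLOC][13-32 ALLOC][33-63 FREE]
Op 4: b = realloc(b, 22) -> b = 13; heap: [0-12 ALLOC][13-34 ALLOC][35-63 FREE]
Op 5: c = malloc(21) -> c = 35; heap: [0-12 ALLOC][13-34 ALLOC][35-55 ALLOC][56-63 FREE]

Answer: [0-12 ALLOC][13-34 ALLOC][35-55 ALLOC][56-63 FREE]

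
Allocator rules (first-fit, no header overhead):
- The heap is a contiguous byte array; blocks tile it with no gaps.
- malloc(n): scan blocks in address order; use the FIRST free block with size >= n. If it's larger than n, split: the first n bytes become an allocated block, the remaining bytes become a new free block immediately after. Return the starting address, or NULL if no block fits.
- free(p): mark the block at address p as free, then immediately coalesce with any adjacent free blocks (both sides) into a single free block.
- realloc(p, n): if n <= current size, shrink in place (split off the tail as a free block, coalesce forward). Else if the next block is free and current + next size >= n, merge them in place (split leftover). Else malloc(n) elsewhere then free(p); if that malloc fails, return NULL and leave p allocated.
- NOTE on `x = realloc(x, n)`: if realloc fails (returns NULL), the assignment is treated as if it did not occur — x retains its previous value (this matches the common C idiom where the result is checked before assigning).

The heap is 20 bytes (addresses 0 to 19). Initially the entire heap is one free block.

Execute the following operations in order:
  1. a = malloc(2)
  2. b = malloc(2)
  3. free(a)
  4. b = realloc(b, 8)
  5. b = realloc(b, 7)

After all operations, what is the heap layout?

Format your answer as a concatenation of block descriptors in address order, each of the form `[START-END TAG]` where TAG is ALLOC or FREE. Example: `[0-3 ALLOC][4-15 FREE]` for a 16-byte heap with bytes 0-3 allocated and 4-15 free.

Answer: [0-1 FREE][2-8 ALLOC][9-19 FREE]

Derivation:
Op 1: a = malloc(2) -> a = 0; heap: [0-1 ALLOC][2-19 FREE]
Op 2: b = malloc(2) -> b = 2; heap: [0-1 ALLOC][2-3 ALLOC][4-19 FREE]
Op 3: free(a) -> (freed a); heap: [0-1 FREE][2-3 ALLOC][4-19 FREE]
Op 4: b = realloc(b, 8) -> b = 2; heap: [0-1 FREE][2-9 ALLOC][10-19 FREE]
Op 5: b = realloc(b, 7) -> b = 2; heap: [0-1 FREE][2-8 ALLOC][9-19 FREE]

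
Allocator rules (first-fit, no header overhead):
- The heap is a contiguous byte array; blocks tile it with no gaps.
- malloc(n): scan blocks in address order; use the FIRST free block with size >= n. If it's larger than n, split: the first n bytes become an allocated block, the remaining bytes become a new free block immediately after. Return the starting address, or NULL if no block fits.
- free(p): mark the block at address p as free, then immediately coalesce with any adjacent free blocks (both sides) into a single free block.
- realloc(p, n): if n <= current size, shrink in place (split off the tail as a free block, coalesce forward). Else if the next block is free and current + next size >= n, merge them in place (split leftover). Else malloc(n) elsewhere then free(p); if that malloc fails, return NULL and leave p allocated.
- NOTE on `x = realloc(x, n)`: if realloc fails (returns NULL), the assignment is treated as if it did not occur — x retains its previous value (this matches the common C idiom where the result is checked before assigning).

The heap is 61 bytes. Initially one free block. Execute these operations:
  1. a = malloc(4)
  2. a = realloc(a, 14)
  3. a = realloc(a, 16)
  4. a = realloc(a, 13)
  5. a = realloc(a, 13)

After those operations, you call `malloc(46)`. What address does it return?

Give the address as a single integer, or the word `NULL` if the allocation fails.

Answer: 13

Derivation:
Op 1: a = malloc(4) -> a = 0; heap: [0-3 ALLOC][4-60 FREE]
Op 2: a = realloc(a, 14) -> a = 0; heap: [0-13 ALLOC][14-60 FREE]
Op 3: a = realloc(a, 16) -> a = 0; heap: [0-15 ALLOC][16-60 FREE]
Op 4: a = realloc(a, 13) -> a = 0; heap: [0-12 ALLOC][13-60 FREE]
Op 5: a = realloc(a, 13) -> a = 0; heap: [0-12 ALLOC][13-60 FREE]
malloc(46): first-fit scan over [0-12 ALLOC][13-60 FREE] -> 13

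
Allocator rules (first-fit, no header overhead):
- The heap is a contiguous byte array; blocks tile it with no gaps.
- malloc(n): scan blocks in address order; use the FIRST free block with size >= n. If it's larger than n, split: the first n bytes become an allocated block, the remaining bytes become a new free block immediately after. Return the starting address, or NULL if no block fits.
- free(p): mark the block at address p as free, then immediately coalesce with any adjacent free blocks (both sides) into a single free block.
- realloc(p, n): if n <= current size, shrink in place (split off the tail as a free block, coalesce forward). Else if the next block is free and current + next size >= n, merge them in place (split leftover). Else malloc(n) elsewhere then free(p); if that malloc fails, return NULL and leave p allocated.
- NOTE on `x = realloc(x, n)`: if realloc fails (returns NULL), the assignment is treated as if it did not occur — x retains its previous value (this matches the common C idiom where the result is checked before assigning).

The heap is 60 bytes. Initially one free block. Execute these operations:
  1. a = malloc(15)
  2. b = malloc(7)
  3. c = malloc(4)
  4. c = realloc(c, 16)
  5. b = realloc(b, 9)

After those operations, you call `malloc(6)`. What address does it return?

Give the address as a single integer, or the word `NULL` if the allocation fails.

Op 1: a = malloc(15) -> a = 0; heap: [0-14 ALLOC][15-59 FREE]
Op 2: b = malloc(7) -> b = 15; heap: [0-14 ALLOC][15-21 ALLOC][22-59 FREE]
Op 3: c = malloc(4) -> c = 22; heap: [0-14 ALLOC][15-21 ALLOC][22-25 ALLOC][26-59 FREE]
Op 4: c = realloc(c, 16) -> c = 22; heap: [0-14 ALLOC][15-21 ALLOC][22-37 ALLOC][38-59 FREE]
Op 5: b = realloc(b, 9) -> b = 38; heap: [0-14 ALLOC][15-21 FREE][22-37 ALLOC][38-46 ALLOC][47-59 FREE]
malloc(6): first-fit scan over [0-14 ALLOC][15-21 FREE][22-37 ALLOC][38-46 ALLOC][47-59 FREE] -> 15

Answer: 15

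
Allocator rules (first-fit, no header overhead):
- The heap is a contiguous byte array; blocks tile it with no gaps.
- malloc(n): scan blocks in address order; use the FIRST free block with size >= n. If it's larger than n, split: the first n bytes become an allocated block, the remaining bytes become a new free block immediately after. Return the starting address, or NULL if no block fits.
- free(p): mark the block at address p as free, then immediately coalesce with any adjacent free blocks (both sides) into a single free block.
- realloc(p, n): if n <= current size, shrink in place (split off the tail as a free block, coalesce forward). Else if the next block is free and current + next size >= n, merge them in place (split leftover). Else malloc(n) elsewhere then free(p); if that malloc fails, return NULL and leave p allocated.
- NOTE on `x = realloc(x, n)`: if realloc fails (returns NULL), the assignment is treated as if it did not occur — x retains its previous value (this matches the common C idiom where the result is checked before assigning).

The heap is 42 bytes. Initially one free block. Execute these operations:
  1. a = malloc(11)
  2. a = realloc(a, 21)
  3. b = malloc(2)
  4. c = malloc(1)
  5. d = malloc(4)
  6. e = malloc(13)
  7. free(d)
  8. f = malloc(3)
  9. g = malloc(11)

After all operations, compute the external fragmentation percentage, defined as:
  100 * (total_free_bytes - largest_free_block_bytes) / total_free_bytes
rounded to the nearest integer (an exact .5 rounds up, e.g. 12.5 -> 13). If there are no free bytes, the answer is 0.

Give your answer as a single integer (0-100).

Answer: 50

Derivation:
Op 1: a = malloc(11) -> a = 0; heap: [0-10 ALLOC][11-41 FREE]
Op 2: a = realloc(a, 21) -> a = 0; heap: [0-20 ALLOC][21-41 FREE]
Op 3: b = malloc(2) -> b = 21; heap: [0-20 ALLOC][21-22 ALLOC][23-41 FREE]
Op 4: c = malloc(1) -> c = 23; heap: [0-20 ALLOC][21-22 ALLOC][23-23 ALLOC][24-41 FREE]
Op 5: d = malloc(4) -> d = 24; heap: [0-20 ALLOC][21-22 ALLOC][23-23 ALLOC][24-27 ALLOC][28-41 FREE]
Op 6: e = malloc(13) -> e = 28; heap: [0-20 ALLOC][21-22 ALLOC][23-23 ALLOC][24-27 ALLOC][28-40 ALLOC][41-41 FREE]
Op 7: free(d) -> (freed d); heap: [0-20 ALLOC][21-22 ALLOC][23-23 ALLOC][24-27 FREE][28-40 ALLOC][41-41 FREE]
Op 8: f = malloc(3) -> f = 24; heap: [0-20 ALLOC][21-22 ALLOC][23-23 ALLOC][24-26 ALLOC][27-27 FREE][28-40 ALLOC][41-41 FREE]
Op 9: g = malloc(11) -> g = NULL; heap: [0-20 ALLOC][21-22 ALLOC][23-23 ALLOC][24-26 ALLOC][27-27 FREE][28-40 ALLOC][41-41 FREE]
Free blocks: [1 1] total_free=2 largest=1 -> 100*(2-1)/2 = 100/2 = 50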